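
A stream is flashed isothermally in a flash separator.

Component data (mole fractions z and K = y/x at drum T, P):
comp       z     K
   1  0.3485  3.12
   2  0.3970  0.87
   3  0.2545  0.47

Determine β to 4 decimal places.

β = 0.7596

Material balance + equilibrium reduce to Σ zᵢ(Kᵢ−1)/(1+β(Kᵢ−1)) = 0.
Check two-phase: ΣzᵢKᵢ = 1.5523 > 1 and Σzᵢ/Kᵢ = 1.1095 > 1, so g(0) = 0.5523 > 0 and g(1) = -0.1095 < 0.
Newton iteration, β⁰ = 0.66:
  β = 0.6600: g = 0.04404, g' = -0.4492 → β = 0.7580
  β = 0.7580: g = 0.00068, g' = -0.4385 → β = 0.7596
Converged at β = 0.7596.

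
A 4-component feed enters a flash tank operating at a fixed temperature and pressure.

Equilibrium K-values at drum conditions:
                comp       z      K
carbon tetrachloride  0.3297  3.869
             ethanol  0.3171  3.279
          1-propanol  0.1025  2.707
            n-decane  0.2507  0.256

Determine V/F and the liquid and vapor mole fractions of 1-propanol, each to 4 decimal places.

V/F = 0.9031, x_1-propanol = 0.0403, y_1-propanol = 0.1092

Newton–Raphson from V/F = 0.35:
  V/F = 0.3500: g = 0.73132, g' = -1.5560 → V/F = 0.8200
  V/F = 0.8200: g = 0.12862, g' = -1.4062 → V/F = 0.9115
  V/F = 0.9115: g = -0.01452, g' = -1.7668 → V/F = 0.9032
  V/F = 0.9032: g = -0.00018, g' = -1.7227 → V/F = 0.9031
Converged at V/F = 0.9031.
Compositions from xᵢ = zᵢ/(1+V/F(Kᵢ−1)), yᵢ = Kᵢxᵢ:
  carbon tetrachloride: x = 0.0918, y = 0.3552
  ethanol: x = 0.1037, y = 0.3400
  1-propanol: x = 0.0403, y = 0.1092
  n-decane: x = 0.7642, y = 0.1956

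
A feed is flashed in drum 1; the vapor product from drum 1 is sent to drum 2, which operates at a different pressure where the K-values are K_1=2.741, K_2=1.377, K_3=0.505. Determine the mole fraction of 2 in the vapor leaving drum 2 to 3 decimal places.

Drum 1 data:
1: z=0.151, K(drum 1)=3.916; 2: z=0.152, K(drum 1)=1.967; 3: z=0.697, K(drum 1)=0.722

Drum 1:
Material balance + equilibrium reduce to Σ zᵢ(Kᵢ−1)/(1+ψ₁(Kᵢ−1)) = 0.
g(0) = ΣzᵢKᵢ − 1 = 0.394 and g(1) = 1 − Σzᵢ/Kᵢ = -0.081, so a root lies in (0, 1).
Newton iteration, ψ₁⁰ = 0.61:
  ψ₁ = 0.610: g = 0.0176, g' = -0.301 → ψ₁ = 0.668
  ψ₁ = 0.668: g = 0.0006, g' = -0.281 → ψ₁ = 0.671
Converged at ψ₁ = 0.671.
Drum-1 compositions:
  1: x = 0.051, y = 0.200
  2: x = 0.092, y = 0.181
  3: x = 0.857, y = 0.619
Drum-2 feed = drum-1 vapor: z₂ = (0.2001, 0.1814, 0.6185).
Drum 2:
Let ψ₂ = V/F and solve Σ zᵢ(Kᵢ−1)/(1+ψ₂(Kᵢ−1)) = 0.
Check two-phase: ΣzᵢKᵢ = 1.111 > 1 and Σzᵢ/Kᵢ = 1.430 > 1, so g(0) = 0.111 > 0 and g(1) = -0.430 < 0.
Iterate (Newton) starting at ψ₂ = 0.5:
  ψ₂ = 0.500: g = -0.1631, g' = -0.459 → ψ₂ = 0.145
  ψ₂ = 0.145: g = 0.0132, g' = -0.586 → ψ₂ = 0.167
  ψ₂ = 0.167: g = 0.0002, g' = -0.567 → ψ₂ = 0.168
Converged at ψ₂ = 0.168.
  1: x = 0.155, y = 0.424
  2: x = 0.171, y = 0.235
  3: x = 0.675, y = 0.341

y_2 (drum 2) = 0.235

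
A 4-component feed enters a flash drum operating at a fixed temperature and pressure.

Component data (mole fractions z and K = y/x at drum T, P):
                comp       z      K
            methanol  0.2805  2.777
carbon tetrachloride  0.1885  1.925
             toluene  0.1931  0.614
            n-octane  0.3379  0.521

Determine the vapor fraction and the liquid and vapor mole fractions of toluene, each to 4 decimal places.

Rachford–Rice: g(ψ) = Σ zᵢ(Kᵢ−1)/(1+ψ(Kᵢ−1)) = 0.
Check two-phase: ΣzᵢKᵢ = 1.4364 > 1 and Σzᵢ/Kᵢ = 1.1620 > 1, so g(0) = 0.4364 > 0 and g(1) = -0.1620 < 0.
Newton–Raphson from ψ = 0.37:
  ψ = 0.3700: g = 0.14695, g' = -0.5656 → ψ = 0.6298
  ψ = 0.6298: g = 0.01513, g' = -0.4708 → ψ = 0.6619
  ψ = 0.6619: g = 0.00006, g' = -0.4672 → ψ = 0.6621
Converged at ψ = 0.6621.
Compositions from xᵢ = zᵢ/(1+ψ(Kᵢ−1)), yᵢ = Kᵢxᵢ:
  methanol: x = 0.1289, y = 0.3579
  carbon tetrachloride: x = 0.1169, y = 0.2250
  toluene: x = 0.2594, y = 0.1593
  n-octane: x = 0.4948, y = 0.2578

ψ = 0.6621, x_toluene = 0.2594, y_toluene = 0.1593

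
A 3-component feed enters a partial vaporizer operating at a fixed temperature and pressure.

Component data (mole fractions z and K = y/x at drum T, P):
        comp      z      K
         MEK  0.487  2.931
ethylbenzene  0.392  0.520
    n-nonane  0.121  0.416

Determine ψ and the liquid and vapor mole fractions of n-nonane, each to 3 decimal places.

ψ = 0.695, x_n-nonane = 0.204, y_n-nonane = 0.085

Let ψ = V/F and solve Σ zᵢ(Kᵢ−1)/(1+ψ(Kᵢ−1)) = 0.
Check two-phase: ΣzᵢKᵢ = 1.682 > 1 and Σzᵢ/Kᵢ = 1.211 > 1, so g(0) = 0.682 > 0 and g(1) = -0.211 < 0.
Newton–Raphson from ψ = 0.35:
  ψ = 0.350: g = 0.2462, g' = -0.842 → ψ = 0.642
  ψ = 0.642: g = 0.0347, g' = -0.656 → ψ = 0.695
Converged at ψ = 0.695.
Compositions from xᵢ = zᵢ/(1+ψ(Kᵢ−1)), yᵢ = Kᵢxᵢ:
  MEK: x = 0.208, y = 0.609
  ethylbenzene: x = 0.588, y = 0.306
  n-nonane: x = 0.204, y = 0.085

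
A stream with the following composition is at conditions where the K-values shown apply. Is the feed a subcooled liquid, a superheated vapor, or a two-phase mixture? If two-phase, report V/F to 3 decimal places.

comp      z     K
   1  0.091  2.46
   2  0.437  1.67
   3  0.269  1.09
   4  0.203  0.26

two-phase, V/F = 0.660

ΣzᵢKᵢ = 1.300; Σzᵢ/Kᵢ = 1.326.
Both exceed 1, so a two-phase solution exists.
Rachford–Rice: g(ψ) = Σ zᵢ(Kᵢ−1)/(1+ψ(Kᵢ−1)) = 0.
Iterate (Newton) starting at ψ = 0.51:
  ψ = 0.510: g = 0.0762, g' = -0.461 → ψ = 0.675
  ψ = 0.675: g = -0.0089, g' = -0.588 → ψ = 0.660
Converged at ψ = 0.660.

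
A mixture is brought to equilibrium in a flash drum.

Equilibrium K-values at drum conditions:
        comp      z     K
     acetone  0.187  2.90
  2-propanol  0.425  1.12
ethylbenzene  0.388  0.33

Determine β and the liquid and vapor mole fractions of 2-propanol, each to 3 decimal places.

Let β = V/F and solve Σ zᵢ(Kᵢ−1)/(1+β(Kᵢ−1)) = 0.
Check two-phase: ΣzᵢKᵢ = 1.146 > 1 and Σzᵢ/Kᵢ = 1.620 > 1, so g(0) = 0.146 > 0 and g(1) = -0.620 < 0.
Newton iteration, β⁰ = 0.5:
  β = 0.500: g = -0.1606, g' = -0.577 → β = 0.222
  β = 0.222: g = -0.0056, g' = -0.580 → β = 0.212
Converged at β = 0.212.
Compositions from xᵢ = zᵢ/(1+β(Kᵢ−1)), yᵢ = Kᵢxᵢ:
  acetone: x = 0.133, y = 0.387
  2-propanol: x = 0.414, y = 0.464
  ethylbenzene: x = 0.452, y = 0.149

β = 0.212, x_2-propanol = 0.414, y_2-propanol = 0.464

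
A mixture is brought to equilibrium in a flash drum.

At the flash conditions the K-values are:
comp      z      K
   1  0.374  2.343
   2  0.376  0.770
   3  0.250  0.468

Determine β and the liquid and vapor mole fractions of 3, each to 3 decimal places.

β = 0.555, x_3 = 0.355, y_3 = 0.166

Rachford–Rice: g(β) = Σ zᵢ(Kᵢ−1)/(1+β(Kᵢ−1)) = 0.
Check two-phase: ΣzᵢKᵢ = 1.283 > 1 and Σzᵢ/Kᵢ = 1.182 > 1, so g(0) = 0.283 > 0 and g(1) = -0.182 < 0.
Iterate (Newton) starting at β = 0.43:
  β = 0.430: g = 0.0500, g' = -0.415 → β = 0.551
  β = 0.551: g = 0.0016, g' = -0.391 → β = 0.555
Converged at β = 0.555.
Compositions from xᵢ = zᵢ/(1+β(Kᵢ−1)), yᵢ = Kᵢxᵢ:
  1: x = 0.214, y = 0.502
  2: x = 0.431, y = 0.332
  3: x = 0.355, y = 0.166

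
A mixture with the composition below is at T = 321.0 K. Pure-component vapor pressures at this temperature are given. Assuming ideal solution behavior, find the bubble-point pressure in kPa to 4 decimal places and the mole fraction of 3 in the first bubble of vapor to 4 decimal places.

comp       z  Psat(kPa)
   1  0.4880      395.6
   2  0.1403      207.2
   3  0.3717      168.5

At the bubble point ψ → 0, so ΣzᵢKᵢ = 1 with Kᵢ = Pᵢˢᵃᵗ/P ⇒ P = ΣzᵢPᵢˢᵃᵗ.
P = 0.4880·395.6 + 0.1403·207.2 + 0.3717·168.5 = 284.7544 kPa
yᵢ = zᵢPᵢˢᵃᵗ/P ⇒ y_3 = 0.3717·168.5/284.7544 = 0.2199

Pbub = 284.7544 kPa, y_3 = 0.2199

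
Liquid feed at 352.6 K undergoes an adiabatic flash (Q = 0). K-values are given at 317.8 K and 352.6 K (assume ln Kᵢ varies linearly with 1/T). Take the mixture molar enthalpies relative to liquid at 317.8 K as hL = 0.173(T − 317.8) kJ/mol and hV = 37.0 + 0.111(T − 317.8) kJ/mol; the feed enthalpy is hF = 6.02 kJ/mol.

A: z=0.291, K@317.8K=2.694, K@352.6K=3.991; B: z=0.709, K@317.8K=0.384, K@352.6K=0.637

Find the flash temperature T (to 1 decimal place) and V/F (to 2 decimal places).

T = 324.1 K, V/F = 0.13

Adiabatic flash: solve Rachford–Rice at each trial T, then check hF = ψ·hV(T) + (1−ψ)·hL(T).
  T = 317.8 K: K = (2.694, 0.384), RR gives ψ = 0.054, H_out = 1.993 kJ/mol
  T = 352.6 K: K = (3.991, 0.637), RR gives ψ = 0.565, H_out = 25.693 kJ/mol
  T = 335.2 K: K = (3.313, 0.501), RR gives ψ = 0.277, H_out = 12.950 kJ/mol
  T = 326.5 K: K = (2.996, 0.440), RR gives ψ = 0.165, H_out = 7.505 kJ/mol
  T = 322.1 K: K = (2.841, 0.411), RR gives ψ = 0.109, H_out = 4.753 kJ/mol
  T = 324.3 K: K = (2.918, 0.426), RR gives ψ = 0.137, H_out = 6.135 kJ/mol
Linear interpolation between T = 322.1 (H_out = 4.753) and T = 324.3 (H_out = 6.135) on hF = 6.02 gives T ≈ 324.1 K, at which ψ = 0.13.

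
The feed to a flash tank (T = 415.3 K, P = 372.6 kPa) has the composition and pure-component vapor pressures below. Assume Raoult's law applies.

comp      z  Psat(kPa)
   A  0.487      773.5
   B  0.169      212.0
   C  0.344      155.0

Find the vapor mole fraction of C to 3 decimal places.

Raoult's law: Kᵢ = Pᵢˢᵃᵗ/P = Pᵢˢᵃᵗ/372.6.
  K_A = 773.5/372.6 = 2.07595, K_B = 212.0/372.6 = 0.56897, K_C = 155.0/372.6 = 0.41600
Let ψ = V/F and solve Σ zᵢ(Kᵢ−1)/(1+ψ(Kᵢ−1)) = 0.
g(0) = ΣzᵢKᵢ − 1 = 0.250 and g(1) = 1 − Σzᵢ/Kᵢ = -0.359, so a root lies in (0, 1).
Iterate (Newton) starting at ψ = 0.5:
  ψ = 0.500: g = -0.0359, g' = -0.523 → ψ = 0.431
Converged at ψ = 0.431.
Compositions from xᵢ = zᵢ/(1+ψ(Kᵢ−1)), yᵢ = Kᵢxᵢ:
  A: x = 0.333, y = 0.691
  B: x = 0.208, y = 0.118
  C: x = 0.460, y = 0.191

y_C = 0.191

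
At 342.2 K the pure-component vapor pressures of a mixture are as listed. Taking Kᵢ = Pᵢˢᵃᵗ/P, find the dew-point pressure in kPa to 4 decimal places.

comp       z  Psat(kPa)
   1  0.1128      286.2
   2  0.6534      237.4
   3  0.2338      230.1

At the dew point ψ → 1, so Σzᵢ/Kᵢ = 1 with Kᵢ = Pᵢˢᵃᵗ/P ⇒ 1/P = Σzᵢ/Pᵢˢᵃᵗ.
1/P = 0.1128/286.2 + 0.6534/237.4 + 0.2338/230.1 = 0.0041625 ⇒ P = 240.2387 kPa

Pdew = 240.2387 kPa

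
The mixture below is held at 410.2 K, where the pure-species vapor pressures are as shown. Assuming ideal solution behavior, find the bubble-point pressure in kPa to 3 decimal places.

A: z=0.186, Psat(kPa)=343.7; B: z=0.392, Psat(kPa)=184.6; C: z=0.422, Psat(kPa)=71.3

At the bubble point ψ → 0, so ΣzᵢKᵢ = 1 with Kᵢ = Pᵢˢᵃᵗ/P ⇒ P = ΣzᵢPᵢˢᵃᵗ.
P = 0.186·343.7 + 0.392·184.6 + 0.422·71.3 = 166.380 kPa

Pbub = 166.380 kPa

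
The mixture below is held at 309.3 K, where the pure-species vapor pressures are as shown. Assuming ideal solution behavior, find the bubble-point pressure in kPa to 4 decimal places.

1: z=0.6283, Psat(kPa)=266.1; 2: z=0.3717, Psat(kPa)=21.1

Pbub = 175.0335 kPa

At the bubble point ψ → 0, so ΣzᵢKᵢ = 1 with Kᵢ = Pᵢˢᵃᵗ/P ⇒ P = ΣzᵢPᵢˢᵃᵗ.
P = 0.6283·266.1 + 0.3717·21.1 = 175.0335 kPa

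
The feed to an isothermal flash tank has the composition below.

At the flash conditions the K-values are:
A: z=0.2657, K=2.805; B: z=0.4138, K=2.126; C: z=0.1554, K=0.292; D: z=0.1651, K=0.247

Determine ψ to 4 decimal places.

Material balance + equilibrium reduce to Σ zᵢ(Kᵢ−1)/(1+ψ(Kᵢ−1)) = 0.
Check two-phase: ΣzᵢKᵢ = 1.7112 > 1 and Σzᵢ/Kᵢ = 1.4900 > 1, so g(0) = 0.7112 > 0 and g(1) = -0.4900 < 0.
Newton–Raphson from ψ = 0.5:
  ψ = 0.5000: g = 0.18048, g' = -0.8814 → ψ = 0.7048
  ψ = 0.7048: g = -0.01364, g' = -1.0661 → ψ = 0.6920
  ψ = 0.6920: g = -0.00014, g' = -1.0444 → ψ = 0.6918
Converged at ψ = 0.6918.

ψ = 0.6918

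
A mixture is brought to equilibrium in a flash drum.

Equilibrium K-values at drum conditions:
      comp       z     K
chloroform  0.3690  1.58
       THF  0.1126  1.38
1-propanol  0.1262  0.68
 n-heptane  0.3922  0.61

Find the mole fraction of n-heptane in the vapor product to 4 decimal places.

y_n-heptane = 0.2727

Newton iteration, V/F⁰ = 0.6:
  V/F = 0.6000: g = -0.05605, g' = -0.2006 → V/F = 0.3205
  V/F = 0.3205: g = -0.00120, g' = -0.1951 → V/F = 0.3144
Converged at V/F = 0.3144.
Compositions from xᵢ = zᵢ/(1+V/F(Kᵢ−1)), yᵢ = Kᵢxᵢ:
  chloroform: x = 0.3121, y = 0.4931
  THF: x = 0.1006, y = 0.1388
  1-propanol: x = 0.1403, y = 0.0954
  n-heptane: x = 0.4470, y = 0.2727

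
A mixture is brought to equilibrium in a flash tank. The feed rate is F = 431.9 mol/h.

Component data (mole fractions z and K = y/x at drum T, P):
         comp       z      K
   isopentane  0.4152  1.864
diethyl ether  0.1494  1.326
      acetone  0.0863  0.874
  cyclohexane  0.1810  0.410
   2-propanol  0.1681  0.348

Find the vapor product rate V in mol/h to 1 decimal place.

V = 183.1 mol/h

Rachford–Rice: g(ψ) = Σ zᵢ(Kᵢ−1)/(1+ψ(Kᵢ−1)) = 0.
Feasibility: ΣzᵢKᵢ = 1.1802, Σzᵢ/Kᵢ = 1.3587 — both > 1, two phases present.
Newton–Raphson from ψ = 0.5:
  ψ = 0.5000: g = -0.03330, g' = -0.4485 → ψ = 0.4257
  ψ = 0.4257: g = -0.00079, g' = -0.4287 → ψ = 0.4239
Converged at ψ = 0.4239.
Then V = ψ·F = 0.4239·431.9 = 183.1 mol/h and L = F − V = 248.8 mol/h.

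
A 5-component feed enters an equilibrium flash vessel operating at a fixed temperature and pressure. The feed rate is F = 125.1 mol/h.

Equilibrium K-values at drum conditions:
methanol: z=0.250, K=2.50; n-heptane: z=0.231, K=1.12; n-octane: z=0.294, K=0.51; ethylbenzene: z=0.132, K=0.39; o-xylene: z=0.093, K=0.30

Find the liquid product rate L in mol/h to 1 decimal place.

Newton–Raphson from V/F = 0.41:
  V/F = 0.410: g = -0.1203, g' = -0.506 → V/F = 0.172
  V/F = 0.172: g = 0.0038, g' = -0.563 → V/F = 0.179
Converged at V/F = 0.179.
Then V = V/F·F = 0.1791·125.1 = 22.4 mol/h and L = F − V = 102.7 mol/h.

L = 102.7 mol/h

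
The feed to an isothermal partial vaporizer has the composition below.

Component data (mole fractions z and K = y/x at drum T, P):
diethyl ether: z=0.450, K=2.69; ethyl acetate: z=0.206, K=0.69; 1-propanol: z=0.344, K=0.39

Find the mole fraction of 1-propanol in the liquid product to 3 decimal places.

x_1-propanol = 0.519

Rachford–Rice: g(ψ) = Σ zᵢ(Kᵢ−1)/(1+ψ(Kᵢ−1)) = 0.
Feasibility: ΣzᵢKᵢ = 1.487, Σzᵢ/Kᵢ = 1.348 — both > 1, two phases present.
Newton–Raphson from ψ = 0.5:
  ψ = 0.500: g = 0.0347, g' = -0.670 → ψ = 0.552
Converged at ψ = 0.552.
Compositions from xᵢ = zᵢ/(1+ψ(Kᵢ−1)), yᵢ = Kᵢxᵢ:
  diethyl ether: x = 0.233, y = 0.626
  ethyl acetate: x = 0.249, y = 0.171
  1-propanol: x = 0.519, y = 0.202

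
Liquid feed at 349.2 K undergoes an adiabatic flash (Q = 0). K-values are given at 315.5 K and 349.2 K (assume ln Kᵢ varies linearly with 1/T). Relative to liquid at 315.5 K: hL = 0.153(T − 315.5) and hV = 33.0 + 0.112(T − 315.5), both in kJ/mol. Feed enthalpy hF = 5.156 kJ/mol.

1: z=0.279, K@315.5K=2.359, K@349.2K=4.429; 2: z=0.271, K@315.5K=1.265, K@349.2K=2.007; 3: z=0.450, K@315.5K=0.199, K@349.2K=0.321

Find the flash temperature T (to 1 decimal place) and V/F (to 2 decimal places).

T = 317.1 K, V/F = 0.15

Adiabatic flash: solve Rachford–Rice at each trial T, then check hF = ψ·hV(T) + (1−ψ)·hL(T).
  T = 315.5 K: K = (2.359, 1.265, 0.199), RR gives ψ = 0.116, H_out = 3.821 kJ/mol
  T = 349.2 K: K = (4.429, 2.007, 0.321), RR gives ψ = 0.569, H_out = 23.139 kJ/mol
  T = 332.4 K: K = (3.287, 1.613, 0.256), RR gives ψ = 0.390, H_out = 15.177 kJ/mol
  T = 323.9 K: K = (2.794, 1.432, 0.226), RR gives ψ = 0.272, H_out = 10.175 kJ/mol
  T = 319.7 K: K = (2.570, 1.347, 0.212), RR gives ψ = 0.201, H_out = 7.234 kJ/mol
  T = 317.6 K: K = (2.463, 1.306, 0.206), RR gives ψ = 0.160, H_out = 5.596 kJ/mol
Linear interpolation between T = 315.5 (H_out = 3.821) and T = 317.6 (H_out = 5.596) on hF = 5.156 gives T ≈ 317.1 K, at which ψ = 0.15.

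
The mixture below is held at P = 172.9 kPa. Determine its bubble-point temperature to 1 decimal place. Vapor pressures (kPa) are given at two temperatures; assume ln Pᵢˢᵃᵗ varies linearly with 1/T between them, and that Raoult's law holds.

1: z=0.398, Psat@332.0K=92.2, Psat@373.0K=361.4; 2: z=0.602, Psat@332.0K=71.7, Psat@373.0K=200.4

Bubble-point temperature: ΣzᵢPᵢˢᵃᵗ(T) = P. Interpolate ln Pᵢˢᵃᵗ = aᵢ + bᵢ/T.
  T = 332.0 K: ΣzᵢPᵢˢᵃᵗ = 79.86 kPa
  T = 373.0 K: ΣzᵢPᵢˢᵃᵗ = 264.48 kPa
  T = 352.5 K: ΣzᵢPᵢˢᵃᵗ = 149.95 kPa
  T = 362.8 K: ΣzᵢPᵢˢᵃᵗ = 200.86 kPa
  T = 357.6 K: ΣzᵢPᵢˢᵃᵗ = 173.63 kPa
  T = 355.1 K: ΣzᵢPᵢˢᵃᵗ = 161.66 kPa
  T = 356.4 K: ΣzᵢPᵢˢᵃᵗ = 167.80 kPa
  T = 357.0 K: ΣzᵢPᵢˢᵃᵗ = 170.69 kPa
Interpolating between 357.0 K and 357.6 K gives T ≈ 357.5 K.

T = 357.5 K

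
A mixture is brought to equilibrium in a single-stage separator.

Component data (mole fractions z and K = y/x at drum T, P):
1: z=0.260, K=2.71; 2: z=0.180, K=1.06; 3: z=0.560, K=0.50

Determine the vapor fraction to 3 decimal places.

Rachford–Rice: g(ψ) = Σ zᵢ(Kᵢ−1)/(1+ψ(Kᵢ−1)) = 0.
g(0) = ΣzᵢKᵢ − 1 = 0.175 and g(1) = 1 − Σzᵢ/Kᵢ = -0.386, so a root lies in (0, 1).
Newton iteration, ψ⁰ = 0.5:
  ψ = 0.500: g = -0.1232, g' = -0.470 → ψ = 0.238
  ψ = 0.238: g = 0.0087, g' = -0.565 → ψ = 0.254
Converged at ψ = 0.254.

ψ = 0.254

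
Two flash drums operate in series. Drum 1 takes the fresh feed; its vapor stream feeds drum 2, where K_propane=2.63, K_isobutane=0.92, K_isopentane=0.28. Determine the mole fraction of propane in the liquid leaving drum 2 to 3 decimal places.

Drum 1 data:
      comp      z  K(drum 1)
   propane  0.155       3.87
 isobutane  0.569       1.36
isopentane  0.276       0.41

Drum 1:
Rachford–Rice: g(ψ₁) = Σ zᵢ(Kᵢ−1)/(1+ψ₁(Kᵢ−1)) = 0.
g(0) = ΣzᵢKᵢ − 1 = 0.487 and g(1) = 1 − Σzᵢ/Kᵢ = -0.132, so a root lies in (0, 1).
Newton iteration, ψ₁⁰ = 0.5:
  ψ₁ = 0.500: g = 0.1253, g' = -0.462 → ψ₁ = 0.771
Converged at ψ₁ = 0.771.
Drum-1 compositions:
  propane: x = 0.048, y = 0.187
  isobutane: x = 0.445, y = 0.606
  isopentane: x = 0.506, y = 0.208
Drum-2 feed = drum-1 vapor: z₂ = (0.1867, 0.6057, 0.2076).
Drum 2:
Material balance + equilibrium reduce to Σ zᵢ(Kᵢ−1)/(1+ψ₂(Kᵢ−1)) = 0.
Check two-phase: ΣzᵢKᵢ = 1.106 > 1 and Σzᵢ/Kᵢ = 1.471 > 1, so g(0) = 0.106 > 0 and g(1) = -0.471 < 0.
Newton iteration, ψ₂⁰ = 0.5:
  ψ₂ = 0.500: g = -0.1164, g' = -0.418 → ψ₂ = 0.221
  ψ₂ = 0.221: g = -0.0035, g' = -0.424 → ψ₂ = 0.213
Converged at ψ₂ = 0.213.
  propane: x = 0.139, y = 0.364
  isobutane: x = 0.616, y = 0.567
  isopentane: x = 0.245, y = 0.069

x_propane (drum 2) = 0.139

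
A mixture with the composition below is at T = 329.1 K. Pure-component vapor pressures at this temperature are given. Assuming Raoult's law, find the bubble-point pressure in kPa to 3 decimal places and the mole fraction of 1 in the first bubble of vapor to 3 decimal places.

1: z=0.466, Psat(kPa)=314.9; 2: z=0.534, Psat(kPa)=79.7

At the bubble point ψ → 0, so ΣzᵢKᵢ = 1 with Kᵢ = Pᵢˢᵃᵗ/P ⇒ P = ΣzᵢPᵢˢᵃᵗ.
P = 0.466·314.9 + 0.534·79.7 = 189.303 kPa
yᵢ = zᵢPᵢˢᵃᵗ/P ⇒ y_1 = 0.466·314.9/189.303 = 0.775

Pbub = 189.303 kPa, y_1 = 0.775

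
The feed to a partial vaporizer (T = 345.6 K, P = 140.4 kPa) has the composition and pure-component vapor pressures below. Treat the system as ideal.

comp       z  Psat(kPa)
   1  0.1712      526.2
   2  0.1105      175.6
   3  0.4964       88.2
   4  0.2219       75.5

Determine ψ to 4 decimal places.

Raoult's law: Kᵢ = Pᵢˢᵃᵗ/P = Pᵢˢᵃᵗ/140.4.
  K_1 = 526.2/140.4 = 3.747863, K_2 = 175.6/140.4 = 1.250712, K_3 = 88.2/140.4 = 0.628205, K_4 = 75.5/140.4 = 0.537749
Material balance + equilibrium reduce to Σ zᵢ(Kᵢ−1)/(1+ψ(Kᵢ−1)) = 0.
Check two-phase: ΣzᵢKᵢ = 1.2110 > 1 and Σzᵢ/Kᵢ = 1.3369 > 1, so g(0) = 0.2110 > 0 and g(1) = -0.3369 < 0.
Newton iteration, ψ⁰ = 0.45:
  ψ = 0.4500: g = -0.11592, g' = -0.4386 → ψ = 0.1857
  ψ = 0.1857: g = 0.02751, g' = -0.7090 → ψ = 0.2245
  ψ = 0.2245: g = 0.00136, g' = -0.6414 → ψ = 0.2266
Converged at ψ = 0.2266.

ψ = 0.2266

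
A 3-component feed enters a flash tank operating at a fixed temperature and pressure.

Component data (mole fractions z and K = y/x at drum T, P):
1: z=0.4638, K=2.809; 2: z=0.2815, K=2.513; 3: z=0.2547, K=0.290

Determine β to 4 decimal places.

Newton iteration, β⁰ = 0.5:
  β = 0.5000: g = 0.40265, g' = -0.9359 → β = 0.9302
  β = 0.9302: g = -0.04292, g' = -1.4357 → β = 0.9003
  β = 0.9003: g = -0.00177, g' = -1.3216 → β = 0.8990
Converged at β = 0.8990.

β = 0.8990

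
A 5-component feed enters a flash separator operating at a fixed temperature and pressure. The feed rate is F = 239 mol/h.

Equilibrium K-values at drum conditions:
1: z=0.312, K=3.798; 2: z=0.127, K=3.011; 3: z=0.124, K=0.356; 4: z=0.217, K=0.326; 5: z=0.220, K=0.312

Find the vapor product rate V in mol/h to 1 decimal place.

V = 103.2 mol/h

Let ψ = V/F and solve Σ zᵢ(Kᵢ−1)/(1+ψ(Kᵢ−1)) = 0.
Feasibility: ΣzᵢKᵢ = 1.751, Σzᵢ/Kᵢ = 1.843 — both > 1, two phases present.
Newton–Raphson from ψ = 0.5:
  ψ = 0.500: g = -0.0779, g' = -1.130 → ψ = 0.431
  ψ = 0.431: g = 0.0006, g' = -1.154 → ψ = 0.432
Converged at ψ = 0.432.
Then V = ψ·F = 0.4316·239 = 103.2 mol/h and L = F − V = 135.8 mol/h.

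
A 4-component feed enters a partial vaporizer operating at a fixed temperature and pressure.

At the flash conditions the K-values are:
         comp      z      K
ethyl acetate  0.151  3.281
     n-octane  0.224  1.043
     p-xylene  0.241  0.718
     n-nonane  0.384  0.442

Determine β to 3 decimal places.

Material balance + equilibrium reduce to Σ zᵢ(Kᵢ−1)/(1+β(Kᵢ−1)) = 0.
g(0) = ΣzᵢKᵢ − 1 = 0.072 and g(1) = 1 − Σzᵢ/Kᵢ = -0.465, so a root lies in (0, 1).
Newton–Raphson from β = 0.59:
  β = 0.590: g = -0.2447, g' = -0.436 → β = 0.029
  β = 0.029: g = 0.0461, g' = -0.834 → β = 0.085
  β = 0.085: g = 0.0038, g' = -0.704 → β = 0.090
Converged at β = 0.090.

β = 0.090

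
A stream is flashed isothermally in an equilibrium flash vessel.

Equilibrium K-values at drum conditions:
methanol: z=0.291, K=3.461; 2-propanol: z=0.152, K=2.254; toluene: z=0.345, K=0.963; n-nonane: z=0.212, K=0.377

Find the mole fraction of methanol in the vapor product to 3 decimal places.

Material balance + equilibrium reduce to Σ zᵢ(Kᵢ−1)/(1+V/F(Kᵢ−1)) = 0.
Check two-phase: ΣzᵢKᵢ = 1.762 > 1 and Σzᵢ/Kᵢ = 1.072 > 1, so g(0) = 0.762 > 0 and g(1) = -0.072 < 0.
Iterate (Newton) starting at V/F = 0.5:
  V/F = 0.500: g = 0.2334, g' = -0.619 → V/F = 0.877
  V/F = 0.877: g = 0.0130, g' = -0.631 → V/F = 0.898
Converged at V/F = 0.898.
Compositions from xᵢ = zᵢ/(1+V/F(Kᵢ−1)), yᵢ = Kᵢxᵢ:
  methanol: x = 0.091, y = 0.314
  2-propanol: x = 0.072, y = 0.161
  toluene: x = 0.357, y = 0.344
  n-nonane: x = 0.481, y = 0.181

y_methanol = 0.314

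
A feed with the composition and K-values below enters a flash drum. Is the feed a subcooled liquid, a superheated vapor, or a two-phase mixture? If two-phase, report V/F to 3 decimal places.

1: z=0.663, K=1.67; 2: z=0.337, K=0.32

ΣzᵢKᵢ = 1.215; Σzᵢ/Kᵢ = 1.450.
Both exceed 1, so a two-phase solution exists.
Rachford–Rice: g(ψ) = Σ zᵢ(Kᵢ−1)/(1+ψ(Kᵢ−1)) = 0.
Newton–Raphson from ψ = 0.34:
  ψ = 0.340: g = 0.0637, g' = -0.461 → ψ = 0.478
  ψ = 0.478: g = -0.0032, g' = -0.513 → ψ = 0.472
Converged at ψ = 0.472.

two-phase, V/F = 0.472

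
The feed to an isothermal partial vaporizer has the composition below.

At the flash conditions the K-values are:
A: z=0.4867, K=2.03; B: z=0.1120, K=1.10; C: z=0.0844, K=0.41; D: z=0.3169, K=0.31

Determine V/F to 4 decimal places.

Material balance + equilibrium reduce to Σ zᵢ(Kᵢ−1)/(1+V/F(Kᵢ−1)) = 0.
Feasibility: ΣzᵢKᵢ = 1.2440, Σzᵢ/Kᵢ = 1.5697 — both > 1, two phases present.
Newton iteration, V/F⁰ = 0.5:
  V/F = 0.5000: g = -0.06291, g' = -0.6368 → V/F = 0.4012
  V/F = 0.4012: g = -0.00212, g' = -0.5985 → V/F = 0.3977
Converged at V/F = 0.3977.

V/F = 0.3977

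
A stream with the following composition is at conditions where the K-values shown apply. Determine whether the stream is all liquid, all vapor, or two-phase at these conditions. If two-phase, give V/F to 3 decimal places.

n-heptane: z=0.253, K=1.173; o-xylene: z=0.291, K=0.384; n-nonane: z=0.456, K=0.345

all liquid

ΣzᵢKᵢ = 0.566; Σzᵢ/Kᵢ = 2.295.
Since ΣzᵢKᵢ < 1 the mixture is below its bubble point — single liquid phase.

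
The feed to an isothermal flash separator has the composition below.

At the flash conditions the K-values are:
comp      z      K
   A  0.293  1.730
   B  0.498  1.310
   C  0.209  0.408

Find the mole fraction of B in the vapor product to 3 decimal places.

y_B = 0.515

Iterate (Newton) starting at V/F = 0.59:
  V/F = 0.590: g = 0.0899, g' = -0.283 → V/F = 0.907
  V/F = 0.907: g = -0.0180, g' = -0.427 → V/F = 0.865
  V/F = 0.865: g = -0.0007, g' = -0.396 → V/F = 0.863
Converged at V/F = 0.863.
Compositions from xᵢ = zᵢ/(1+V/F(Kᵢ−1)), yᵢ = Kᵢxᵢ:
  A: x = 0.180, y = 0.311
  B: x = 0.393, y = 0.515
  C: x = 0.427, y = 0.174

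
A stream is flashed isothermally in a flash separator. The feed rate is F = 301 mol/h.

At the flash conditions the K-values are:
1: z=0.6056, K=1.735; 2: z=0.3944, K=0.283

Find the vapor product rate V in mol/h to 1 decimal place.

V = 92.7 mol/h

Rachford–Rice: g(V/F) = Σ zᵢ(Kᵢ−1)/(1+V/F(Kᵢ−1)) = 0.
g(0) = ΣzᵢKᵢ − 1 = 0.1623 and g(1) = 1 − Σzᵢ/Kᵢ = -0.7427, so a root lies in (0, 1).
Binary case is linear: z₁(K₁−1)(1+V/F(K₂−1)) + z₂(K₂−1)(1+V/F(K₁−1)) = 0
⇒ V/F = [z₁(K₁−1)+z₂(K₂−1)] / [−(K₁−1)(K₂−1)] = 0.16233/0.52700 = 0.3080
Then V = V/F·F = 0.3080·301 = 92.7 mol/h and L = F − V = 208.3 mol/h.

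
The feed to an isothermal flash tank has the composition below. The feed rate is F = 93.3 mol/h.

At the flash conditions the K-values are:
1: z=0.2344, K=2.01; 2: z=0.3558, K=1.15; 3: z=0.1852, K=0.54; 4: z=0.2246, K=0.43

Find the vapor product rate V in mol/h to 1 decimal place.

Iterate (Newton) starting at ψ = 0.5:
  ψ = 0.5000: g = -0.08274, g' = -0.3213 → ψ = 0.2425
  ψ = 0.2425: g = -0.00278, g' = -0.3096 → ψ = 0.2335
Converged at ψ = 0.2335.
Then V = ψ·F = 0.2335·93.3 = 21.8 mol/h and L = F − V = 71.5 mol/h.

V = 21.8 mol/h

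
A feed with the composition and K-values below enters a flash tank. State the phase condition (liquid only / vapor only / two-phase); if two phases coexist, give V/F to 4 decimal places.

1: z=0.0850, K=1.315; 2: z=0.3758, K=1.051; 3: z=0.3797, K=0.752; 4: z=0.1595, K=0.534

ΣzᵢKᵢ = 0.8774; Σzᵢ/Kᵢ = 1.2258.
Since ΣzᵢKᵢ < 1 the mixture is below its bubble point — single liquid phase.

liquid only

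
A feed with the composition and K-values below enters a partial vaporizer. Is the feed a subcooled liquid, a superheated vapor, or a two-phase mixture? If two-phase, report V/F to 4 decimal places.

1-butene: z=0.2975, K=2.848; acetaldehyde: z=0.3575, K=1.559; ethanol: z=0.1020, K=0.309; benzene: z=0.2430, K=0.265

two-phase, V/F = 0.5647

ΣzᵢKᵢ = 1.5005; Σzᵢ/Kᵢ = 1.5809.
Both exceed 1, so a two-phase solution exists.
Newton–Raphson from ψ = 0.38:
  ψ = 0.3800: g = 0.14440, g' = -0.7689 → ψ = 0.5678
  ψ = 0.5678: g = -0.00255, g' = -0.8249 → ψ = 0.5647
Converged at ψ = 0.5647.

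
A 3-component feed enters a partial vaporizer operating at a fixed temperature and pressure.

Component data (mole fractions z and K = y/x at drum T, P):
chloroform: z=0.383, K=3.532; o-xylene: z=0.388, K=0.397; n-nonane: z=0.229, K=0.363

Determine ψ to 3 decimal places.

ψ = 0.378

Rachford–Rice: g(ψ) = Σ zᵢ(Kᵢ−1)/(1+ψ(Kᵢ−1)) = 0.
g(0) = ΣzᵢKᵢ − 1 = 0.590 and g(1) = 1 − Σzᵢ/Kᵢ = -0.717, so a root lies in (0, 1).
Newton–Raphson from ψ = 0.54:
  ψ = 0.540: g = -0.1596, g' = -0.964 → ψ = 0.374
  ψ = 0.374: g = 0.0040, g' = -1.043 → ψ = 0.378
Converged at ψ = 0.378.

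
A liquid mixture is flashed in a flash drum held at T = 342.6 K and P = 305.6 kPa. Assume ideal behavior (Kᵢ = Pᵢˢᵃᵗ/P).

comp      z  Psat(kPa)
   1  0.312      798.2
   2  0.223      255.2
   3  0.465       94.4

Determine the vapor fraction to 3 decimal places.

ψ = 0.161

Raoult's law: Kᵢ = Pᵢˢᵃᵗ/P = Pᵢˢᵃᵗ/305.6.
  K_1 = 798.2/305.6 = 2.61191, K_2 = 255.2/305.6 = 0.83508, K_3 = 94.4/305.6 = 0.30890
Rachford–Rice: g(ψ) = Σ zᵢ(Kᵢ−1)/(1+ψ(Kᵢ−1)) = 0.
Check two-phase: ΣzᵢKᵢ = 1.145 > 1 and Σzᵢ/Kᵢ = 1.892 > 1, so g(0) = 0.145 > 0 and g(1) = -0.892 < 0.
Iterate (Newton) starting at ψ = 0.5:
  ψ = 0.500: g = -0.2526, g' = -0.774 → ψ = 0.174
  ψ = 0.174: g = -0.0102, g' = -0.788 → ψ = 0.161
Converged at ψ = 0.161.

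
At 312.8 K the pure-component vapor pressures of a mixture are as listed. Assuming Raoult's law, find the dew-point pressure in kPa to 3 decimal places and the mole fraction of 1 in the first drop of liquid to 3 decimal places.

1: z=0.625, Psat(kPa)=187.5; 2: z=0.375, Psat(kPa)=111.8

At the dew point ψ → 1, so Σzᵢ/Kᵢ = 1 with Kᵢ = Pᵢˢᵃᵗ/P ⇒ 1/P = Σzᵢ/Pᵢˢᵃᵗ.
1/P = 0.625/187.5 + 0.375/111.8 = 0.006688 ⇒ P = 149.532 kPa
xᵢ = zᵢP/Pᵢˢᵃᵗ ⇒ x_1 = 0.625·149.532/187.5 = 0.498

Pdew = 149.532 kPa, x_1 = 0.498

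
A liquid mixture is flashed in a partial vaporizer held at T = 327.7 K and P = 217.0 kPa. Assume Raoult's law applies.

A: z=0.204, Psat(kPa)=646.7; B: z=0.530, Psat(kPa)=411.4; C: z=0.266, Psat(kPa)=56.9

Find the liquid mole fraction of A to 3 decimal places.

Raoult's law: Kᵢ = Pᵢˢᵃᵗ/P = Pᵢˢᵃᵗ/217.0.
  K_A = 646.7/217.0 = 2.98018, K_B = 411.4/217.0 = 1.89585, K_C = 56.9/217.0 = 0.26221
Newton–Raphson from ψ = 0.5:
  ψ = 0.500: g = 0.2199, g' = -0.768 → ψ = 0.786
  ψ = 0.786: g = -0.0308, g' = -1.090 → ψ = 0.758
  ψ = 0.758: g = -0.0010, g' = -1.024 → ψ = 0.757
Converged at ψ = 0.757.
Compositions from xᵢ = zᵢ/(1+ψ(Kᵢ−1)), yᵢ = Kᵢxᵢ:
  A: x = 0.082, y = 0.243
  B: x = 0.316, y = 0.599
  C: x = 0.603, y = 0.158

x_A = 0.082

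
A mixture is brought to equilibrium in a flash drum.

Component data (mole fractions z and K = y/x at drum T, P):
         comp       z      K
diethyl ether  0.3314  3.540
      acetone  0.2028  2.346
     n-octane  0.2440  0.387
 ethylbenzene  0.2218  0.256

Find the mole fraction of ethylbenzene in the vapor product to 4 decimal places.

y_ethylbenzene = 0.0965

Let ψ = V/F and solve Σ zᵢ(Kᵢ−1)/(1+ψ(Kᵢ−1)) = 0.
Check two-phase: ΣzᵢKᵢ = 1.8001 > 1 and Σzᵢ/Kᵢ = 1.6770 > 1, so g(0) = 0.8001 > 0 and g(1) = -0.6770 < 0.
Newton–Raphson from ψ = 0.65:
  ψ = 0.6500: g = -0.10509, g' = -1.1225 → ψ = 0.5564
  ψ = 0.5564: g = -0.00368, g' = -1.0559 → ψ = 0.5529
Converged at ψ = 0.5529.
Compositions from xᵢ = zᵢ/(1+ψ(Kᵢ−1)), yᵢ = Kᵢxᵢ:
  diethyl ether: x = 0.1378, y = 0.4879
  acetone: x = 0.1163, y = 0.2728
  n-octane: x = 0.3691, y = 0.1428
  ethylbenzene: x = 0.3768, y = 0.0965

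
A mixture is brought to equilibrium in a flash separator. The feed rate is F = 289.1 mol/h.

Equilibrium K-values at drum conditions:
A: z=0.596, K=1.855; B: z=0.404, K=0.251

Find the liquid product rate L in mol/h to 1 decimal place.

Material balance + equilibrium reduce to Σ zᵢ(Kᵢ−1)/(1+β(Kᵢ−1)) = 0.
Check two-phase: ΣzᵢKᵢ = 1.207 > 1 and Σzᵢ/Kᵢ = 1.931 > 1, so g(0) = 0.207 > 0 and g(1) = -0.931 < 0.
Binary case is linear: z₁(K₁−1)(1+β(K₂−1)) + z₂(K₂−1)(1+β(K₁−1)) = 0
⇒ β = [z₁(K₁−1)+z₂(K₂−1)] / [−(K₁−1)(K₂−1)] = 0.2070/0.6404 = 0.323
Then V = β·F = 0.3232·289.1 = 93.4 mol/h and L = F − V = 195.7 mol/h.

L = 195.7 mol/h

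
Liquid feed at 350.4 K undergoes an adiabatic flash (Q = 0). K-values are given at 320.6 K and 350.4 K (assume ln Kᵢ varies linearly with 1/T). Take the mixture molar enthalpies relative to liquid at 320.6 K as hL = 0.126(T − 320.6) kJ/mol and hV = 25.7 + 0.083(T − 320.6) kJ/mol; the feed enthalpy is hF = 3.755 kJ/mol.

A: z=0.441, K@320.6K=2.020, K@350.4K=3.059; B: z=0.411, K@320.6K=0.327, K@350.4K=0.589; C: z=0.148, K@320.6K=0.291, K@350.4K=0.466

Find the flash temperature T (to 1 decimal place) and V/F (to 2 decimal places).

Adiabatic flash: solve Rachford–Rice at each trial T, then check hF = ψ·hV(T) + (1−ψ)·hL(T).
  T = 320.6 K: K = (2.020, 0.327, 0.291), RR gives ψ = 0.098, H_out = 2.520 kJ/mol
  T = 350.4 K: K = (3.059, 0.589, 0.466), RR gives ψ = 0.715, H_out = 21.224 kJ/mol
  T = 335.5 K: K = (2.509, 0.445, 0.372), RR gives ψ = 0.396, H_out = 11.809 kJ/mol
  T = 328.1 K: K = (2.258, 0.383, 0.330), RR gives ψ = 0.255, H_out = 7.405 kJ/mol
  T = 324.4 K: K = (2.139, 0.355, 0.310), RR gives ψ = 0.180, H_out = 5.081 kJ/mol
  T = 322.5 K: K = (2.079, 0.341, 0.301), RR gives ψ = 0.140, H_out = 3.828 kJ/mol
Linear interpolation between T = 320.6 (H_out = 2.520) and T = 322.5 (H_out = 3.828) on hF = 3.755 gives T ≈ 322.4 K, at which ψ = 0.14.

T = 322.4 K, V/F = 0.14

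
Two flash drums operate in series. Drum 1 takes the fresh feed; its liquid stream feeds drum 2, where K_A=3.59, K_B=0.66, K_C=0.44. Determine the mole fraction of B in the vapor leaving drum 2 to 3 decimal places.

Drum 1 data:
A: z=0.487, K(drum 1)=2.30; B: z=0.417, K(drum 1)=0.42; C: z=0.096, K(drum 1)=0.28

Drum 1:
Let ψ₁ = V/F and solve Σ zᵢ(Kᵢ−1)/(1+ψ₁(Kᵢ−1)) = 0.
Check two-phase: ΣzᵢKᵢ = 1.322 > 1 and Σzᵢ/Kᵢ = 1.547 > 1, so g(0) = 0.322 > 0 and g(1) = -0.547 < 0.
Newton–Raphson from ψ₁ = 0.5:
  ψ₁ = 0.500: g = -0.0650, g' = -0.702 → ψ₁ = 0.407
Converged at ψ₁ = 0.407.
Drum-1 compositions:
  A: x = 0.319, y = 0.733
  B: x = 0.546, y = 0.229
  C: x = 0.136, y = 0.038
Drum-2 feed = drum-1 liquid: z₂ = (0.3186, 0.5457, 0.1357).
Drum 2:
Iterate (Newton) starting at ψ₂ = 0.5:
  ψ₂ = 0.500: g = 0.0305, g' = -0.579 → ψ₂ = 0.553
  ψ₂ = 0.553: g = 0.0009, g' = -0.546 → ψ₂ = 0.554
Converged at ψ₂ = 0.554.
  A: x = 0.131, y = 0.470
  B: x = 0.672, y = 0.444
  C: x = 0.197, y = 0.087

y_B (drum 2) = 0.444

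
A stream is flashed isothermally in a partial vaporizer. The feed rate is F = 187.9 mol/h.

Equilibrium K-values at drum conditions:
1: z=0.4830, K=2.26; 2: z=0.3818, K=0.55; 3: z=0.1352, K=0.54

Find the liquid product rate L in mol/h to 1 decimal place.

Rachford–Rice: g(V/F) = Σ zᵢ(Kᵢ−1)/(1+V/F(Kᵢ−1)) = 0.
Feasibility: ΣzᵢKᵢ = 1.3746, Σzᵢ/Kᵢ = 1.1583 — both > 1, two phases present.
Newton iteration, V/F⁰ = 0.35:
  V/F = 0.3500: g = 0.14428, g' = -0.5188 → V/F = 0.6281
  V/F = 0.6281: g = 0.01277, g' = -0.4458 → V/F = 0.6567
  V/F = 0.6567: g = 0.00003, g' = -0.4441 → V/F = 0.6568
Converged at V/F = 0.6568.
Then V = V/F·F = 0.6568·187.9 = 123.4 mol/h and L = F − V = 64.5 mol/h.

L = 64.5 mol/h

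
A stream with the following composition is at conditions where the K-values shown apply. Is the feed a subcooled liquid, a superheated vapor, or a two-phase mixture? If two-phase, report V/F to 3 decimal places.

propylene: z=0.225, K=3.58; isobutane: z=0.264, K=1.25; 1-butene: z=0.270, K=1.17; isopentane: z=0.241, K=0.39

two-phase, V/F = 0.796

ΣzᵢKᵢ = 1.545; Σzᵢ/Kᵢ = 1.123.
Both exceed 1, so a two-phase solution exists.
Rachford–Rice: g(ψ) = Σ zᵢ(Kᵢ−1)/(1+ψ(Kᵢ−1)) = 0.
Newton–Raphson from ψ = 0.56:
  ψ = 0.560: g = 0.1140, g' = -0.477 → ψ = 0.799
  ψ = 0.799: g = -0.0018, g' = -0.519 → ψ = 0.796
Converged at ψ = 0.796.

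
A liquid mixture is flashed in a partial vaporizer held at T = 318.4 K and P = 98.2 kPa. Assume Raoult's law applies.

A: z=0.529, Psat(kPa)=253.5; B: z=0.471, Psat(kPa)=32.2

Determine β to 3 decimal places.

Raoult's law: Kᵢ = Pᵢˢᵃᵗ/P = Pᵢˢᵃᵗ/98.2.
  K_A = 253.5/98.2 = 2.58147, K_B = 32.2/98.2 = 0.32790
Material balance + equilibrium reduce to Σ zᵢ(Kᵢ−1)/(1+β(Kᵢ−1)) = 0.
Feasibility: ΣzᵢKᵢ = 1.520, Σzᵢ/Kᵢ = 1.641 — both > 1, two phases present.
Binary case is linear: z₁(K₁−1)(1+β(K₂−1)) + z₂(K₂−1)(1+β(K₁−1)) = 0
⇒ β = [z₁(K₁−1)+z₂(K₂−1)] / [−(K₁−1)(K₂−1)] = 0.5200/1.0629 = 0.489

β = 0.489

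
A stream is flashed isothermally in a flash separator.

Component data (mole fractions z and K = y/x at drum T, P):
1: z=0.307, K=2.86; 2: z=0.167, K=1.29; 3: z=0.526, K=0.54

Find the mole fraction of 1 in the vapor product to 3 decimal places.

Rachford–Rice: g(V/F) = Σ zᵢ(Kᵢ−1)/(1+V/F(Kᵢ−1)) = 0.
Feasibility: ΣzᵢKᵢ = 1.377, Σzᵢ/Kᵢ = 1.211 — both > 1, two phases present.
Newton–Raphson from V/F = 0.5:
  V/F = 0.500: g = 0.0239, g' = -0.484 → V/F = 0.549
  V/F = 0.549: g = 0.0004, g' = -0.470 → V/F = 0.550
Converged at V/F = 0.550.
Compositions from xᵢ = zᵢ/(1+V/F(Kᵢ−1)), yᵢ = Kᵢxᵢ:
  1: x = 0.152, y = 0.434
  2: x = 0.144, y = 0.186
  3: x = 0.704, y = 0.380

y_1 = 0.434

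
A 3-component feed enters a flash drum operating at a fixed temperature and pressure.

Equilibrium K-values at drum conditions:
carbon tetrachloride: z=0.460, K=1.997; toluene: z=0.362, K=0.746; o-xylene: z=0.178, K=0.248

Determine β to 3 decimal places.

Rachford–Rice: g(β) = Σ zᵢ(Kᵢ−1)/(1+β(Kᵢ−1)) = 0.
g(0) = ΣzᵢKᵢ − 1 = 0.233 and g(1) = 1 − Σzᵢ/Kᵢ = -0.433, so a root lies in (0, 1).
Newton iteration, β⁰ = 0.6:
  β = 0.600: g = -0.0654, g' = -0.546 → β = 0.480
  β = 0.480: g = -0.0041, g' = -0.486 → β = 0.472
Converged at β = 0.472.

β = 0.472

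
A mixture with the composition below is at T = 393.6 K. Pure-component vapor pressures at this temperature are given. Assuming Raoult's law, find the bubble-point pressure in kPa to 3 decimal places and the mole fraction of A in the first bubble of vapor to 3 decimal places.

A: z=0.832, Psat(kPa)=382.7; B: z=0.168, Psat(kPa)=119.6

Pbub = 338.499 kPa, y_A = 0.941

At the bubble point ψ → 0, so ΣzᵢKᵢ = 1 with Kᵢ = Pᵢˢᵃᵗ/P ⇒ P = ΣzᵢPᵢˢᵃᵗ.
P = 0.832·382.7 + 0.168·119.6 = 338.499 kPa
yᵢ = zᵢPᵢˢᵃᵗ/P ⇒ y_A = 0.832·382.7/338.499 = 0.941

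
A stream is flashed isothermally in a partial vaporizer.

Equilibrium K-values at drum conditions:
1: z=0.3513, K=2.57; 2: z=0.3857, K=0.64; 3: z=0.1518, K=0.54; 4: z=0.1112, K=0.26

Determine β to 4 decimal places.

Rachford–Rice: g(β) = Σ zᵢ(Kᵢ−1)/(1+β(Kᵢ−1)) = 0.
Check two-phase: ΣzᵢKᵢ = 1.2606 > 1 and Σzᵢ/Kᵢ = 1.4482 > 1, so g(0) = 0.2606 > 0 and g(1) = -0.4482 < 0.
Newton iteration, β⁰ = 0.52:
  β = 0.5200: g = -0.09273, g' = -0.5545 → β = 0.3528
  β = 0.3528: g = 0.00119, g' = -0.5815 → β = 0.3548
Converged at β = 0.3548.

β = 0.3548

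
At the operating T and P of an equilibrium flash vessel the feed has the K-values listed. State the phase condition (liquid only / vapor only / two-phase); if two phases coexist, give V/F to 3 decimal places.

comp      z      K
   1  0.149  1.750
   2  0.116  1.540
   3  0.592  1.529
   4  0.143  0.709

ΣzᵢKᵢ = 1.446; Σzᵢ/Kᵢ = 0.749.
Since Σzᵢ/Kᵢ < 1 the mixture is above its dew point — single vapor phase.

vapor only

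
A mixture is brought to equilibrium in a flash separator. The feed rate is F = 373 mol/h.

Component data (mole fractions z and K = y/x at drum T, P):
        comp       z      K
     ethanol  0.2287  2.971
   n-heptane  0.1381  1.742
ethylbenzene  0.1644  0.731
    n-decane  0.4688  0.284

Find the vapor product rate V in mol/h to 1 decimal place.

V = 63.5 mol/h

Newton–Raphson from ψ = 0.5:
  ψ = 0.5000: g = -0.27216, g' = -0.8648 → ψ = 0.1853
  ψ = 0.1853: g = -0.01328, g' = -0.8681 → ψ = 0.1700
  ψ = 0.1700: g = 0.00011, g' = -0.8831 → ψ = 0.1701
Converged at ψ = 0.1701.
Then V = ψ·F = 0.1701·373 = 63.5 mol/h and L = F − V = 309.5 mol/h.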